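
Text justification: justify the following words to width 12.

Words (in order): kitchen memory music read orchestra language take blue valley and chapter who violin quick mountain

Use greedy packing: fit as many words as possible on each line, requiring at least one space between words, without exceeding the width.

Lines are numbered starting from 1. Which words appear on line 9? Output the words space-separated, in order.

Line 1: ['kitchen'] (min_width=7, slack=5)
Line 2: ['memory', 'music'] (min_width=12, slack=0)
Line 3: ['read'] (min_width=4, slack=8)
Line 4: ['orchestra'] (min_width=9, slack=3)
Line 5: ['language'] (min_width=8, slack=4)
Line 6: ['take', 'blue'] (min_width=9, slack=3)
Line 7: ['valley', 'and'] (min_width=10, slack=2)
Line 8: ['chapter', 'who'] (min_width=11, slack=1)
Line 9: ['violin', 'quick'] (min_width=12, slack=0)
Line 10: ['mountain'] (min_width=8, slack=4)

Answer: violin quick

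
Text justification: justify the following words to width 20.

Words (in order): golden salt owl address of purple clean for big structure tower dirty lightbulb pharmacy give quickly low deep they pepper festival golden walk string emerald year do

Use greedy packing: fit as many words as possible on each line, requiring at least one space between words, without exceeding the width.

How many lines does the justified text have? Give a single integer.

Line 1: ['golden', 'salt', 'owl'] (min_width=15, slack=5)
Line 2: ['address', 'of', 'purple'] (min_width=17, slack=3)
Line 3: ['clean', 'for', 'big'] (min_width=13, slack=7)
Line 4: ['structure', 'tower'] (min_width=15, slack=5)
Line 5: ['dirty', 'lightbulb'] (min_width=15, slack=5)
Line 6: ['pharmacy', 'give'] (min_width=13, slack=7)
Line 7: ['quickly', 'low', 'deep'] (min_width=16, slack=4)
Line 8: ['they', 'pepper', 'festival'] (min_width=20, slack=0)
Line 9: ['golden', 'walk', 'string'] (min_width=18, slack=2)
Line 10: ['emerald', 'year', 'do'] (min_width=15, slack=5)
Total lines: 10

Answer: 10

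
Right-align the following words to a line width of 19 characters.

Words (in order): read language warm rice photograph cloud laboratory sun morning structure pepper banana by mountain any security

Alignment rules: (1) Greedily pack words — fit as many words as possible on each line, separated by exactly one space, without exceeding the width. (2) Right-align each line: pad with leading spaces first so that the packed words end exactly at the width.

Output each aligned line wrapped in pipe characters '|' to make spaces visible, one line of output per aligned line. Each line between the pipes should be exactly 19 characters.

Line 1: ['read', 'language', 'warm'] (min_width=18, slack=1)
Line 2: ['rice', 'photograph'] (min_width=15, slack=4)
Line 3: ['cloud', 'laboratory'] (min_width=16, slack=3)
Line 4: ['sun', 'morning'] (min_width=11, slack=8)
Line 5: ['structure', 'pepper'] (min_width=16, slack=3)
Line 6: ['banana', 'by', 'mountain'] (min_width=18, slack=1)
Line 7: ['any', 'security'] (min_width=12, slack=7)

Answer: | read language warm|
|    rice photograph|
|   cloud laboratory|
|        sun morning|
|   structure pepper|
| banana by mountain|
|       any security|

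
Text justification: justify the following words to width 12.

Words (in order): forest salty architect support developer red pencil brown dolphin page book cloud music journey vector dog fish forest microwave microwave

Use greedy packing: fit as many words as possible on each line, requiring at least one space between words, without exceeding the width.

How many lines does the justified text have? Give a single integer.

Line 1: ['forest', 'salty'] (min_width=12, slack=0)
Line 2: ['architect'] (min_width=9, slack=3)
Line 3: ['support'] (min_width=7, slack=5)
Line 4: ['developer'] (min_width=9, slack=3)
Line 5: ['red', 'pencil'] (min_width=10, slack=2)
Line 6: ['brown'] (min_width=5, slack=7)
Line 7: ['dolphin', 'page'] (min_width=12, slack=0)
Line 8: ['book', 'cloud'] (min_width=10, slack=2)
Line 9: ['music'] (min_width=5, slack=7)
Line 10: ['journey'] (min_width=7, slack=5)
Line 11: ['vector', 'dog'] (min_width=10, slack=2)
Line 12: ['fish', 'forest'] (min_width=11, slack=1)
Line 13: ['microwave'] (min_width=9, slack=3)
Line 14: ['microwave'] (min_width=9, slack=3)
Total lines: 14

Answer: 14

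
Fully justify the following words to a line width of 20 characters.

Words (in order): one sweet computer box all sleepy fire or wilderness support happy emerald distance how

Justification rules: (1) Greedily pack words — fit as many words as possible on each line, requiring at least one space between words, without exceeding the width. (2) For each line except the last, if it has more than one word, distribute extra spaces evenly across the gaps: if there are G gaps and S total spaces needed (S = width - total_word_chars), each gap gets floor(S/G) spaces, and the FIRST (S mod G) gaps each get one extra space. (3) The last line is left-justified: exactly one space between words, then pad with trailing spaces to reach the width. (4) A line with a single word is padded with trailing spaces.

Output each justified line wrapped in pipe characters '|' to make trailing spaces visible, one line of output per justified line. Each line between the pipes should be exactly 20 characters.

Line 1: ['one', 'sweet', 'computer'] (min_width=18, slack=2)
Line 2: ['box', 'all', 'sleepy', 'fire'] (min_width=19, slack=1)
Line 3: ['or', 'wilderness'] (min_width=13, slack=7)
Line 4: ['support', 'happy'] (min_width=13, slack=7)
Line 5: ['emerald', 'distance', 'how'] (min_width=20, slack=0)

Answer: |one  sweet  computer|
|box  all sleepy fire|
|or        wilderness|
|support        happy|
|emerald distance how|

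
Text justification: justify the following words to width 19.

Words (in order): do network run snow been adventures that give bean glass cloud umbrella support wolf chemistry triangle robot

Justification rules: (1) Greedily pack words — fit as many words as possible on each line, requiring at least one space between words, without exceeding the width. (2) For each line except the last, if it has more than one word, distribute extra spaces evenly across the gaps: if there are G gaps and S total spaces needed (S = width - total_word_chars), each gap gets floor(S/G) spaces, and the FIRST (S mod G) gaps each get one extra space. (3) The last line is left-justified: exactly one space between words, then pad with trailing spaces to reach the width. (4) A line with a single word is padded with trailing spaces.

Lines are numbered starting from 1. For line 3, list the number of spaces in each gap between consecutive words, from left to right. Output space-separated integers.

Line 1: ['do', 'network', 'run', 'snow'] (min_width=19, slack=0)
Line 2: ['been', 'adventures'] (min_width=15, slack=4)
Line 3: ['that', 'give', 'bean'] (min_width=14, slack=5)
Line 4: ['glass', 'cloud'] (min_width=11, slack=8)
Line 5: ['umbrella', 'support'] (min_width=16, slack=3)
Line 6: ['wolf', 'chemistry'] (min_width=14, slack=5)
Line 7: ['triangle', 'robot'] (min_width=14, slack=5)

Answer: 4 3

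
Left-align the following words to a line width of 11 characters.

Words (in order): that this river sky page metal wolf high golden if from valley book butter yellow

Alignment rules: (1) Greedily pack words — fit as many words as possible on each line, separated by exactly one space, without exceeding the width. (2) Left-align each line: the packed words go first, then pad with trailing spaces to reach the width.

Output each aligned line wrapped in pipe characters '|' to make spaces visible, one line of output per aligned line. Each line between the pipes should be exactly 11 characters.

Line 1: ['that', 'this'] (min_width=9, slack=2)
Line 2: ['river', 'sky'] (min_width=9, slack=2)
Line 3: ['page', 'metal'] (min_width=10, slack=1)
Line 4: ['wolf', 'high'] (min_width=9, slack=2)
Line 5: ['golden', 'if'] (min_width=9, slack=2)
Line 6: ['from', 'valley'] (min_width=11, slack=0)
Line 7: ['book', 'butter'] (min_width=11, slack=0)
Line 8: ['yellow'] (min_width=6, slack=5)

Answer: |that this  |
|river sky  |
|page metal |
|wolf high  |
|golden if  |
|from valley|
|book butter|
|yellow     |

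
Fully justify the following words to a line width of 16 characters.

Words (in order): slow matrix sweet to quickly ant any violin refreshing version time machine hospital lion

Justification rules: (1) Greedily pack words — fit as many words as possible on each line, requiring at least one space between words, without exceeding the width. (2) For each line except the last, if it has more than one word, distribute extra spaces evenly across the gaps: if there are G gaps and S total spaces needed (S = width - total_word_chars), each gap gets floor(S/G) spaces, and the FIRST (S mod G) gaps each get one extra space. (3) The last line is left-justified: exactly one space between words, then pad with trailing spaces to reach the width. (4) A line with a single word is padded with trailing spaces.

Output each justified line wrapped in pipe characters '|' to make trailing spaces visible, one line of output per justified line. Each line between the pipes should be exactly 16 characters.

Line 1: ['slow', 'matrix'] (min_width=11, slack=5)
Line 2: ['sweet', 'to', 'quickly'] (min_width=16, slack=0)
Line 3: ['ant', 'any', 'violin'] (min_width=14, slack=2)
Line 4: ['refreshing'] (min_width=10, slack=6)
Line 5: ['version', 'time'] (min_width=12, slack=4)
Line 6: ['machine', 'hospital'] (min_width=16, slack=0)
Line 7: ['lion'] (min_width=4, slack=12)

Answer: |slow      matrix|
|sweet to quickly|
|ant  any  violin|
|refreshing      |
|version     time|
|machine hospital|
|lion            |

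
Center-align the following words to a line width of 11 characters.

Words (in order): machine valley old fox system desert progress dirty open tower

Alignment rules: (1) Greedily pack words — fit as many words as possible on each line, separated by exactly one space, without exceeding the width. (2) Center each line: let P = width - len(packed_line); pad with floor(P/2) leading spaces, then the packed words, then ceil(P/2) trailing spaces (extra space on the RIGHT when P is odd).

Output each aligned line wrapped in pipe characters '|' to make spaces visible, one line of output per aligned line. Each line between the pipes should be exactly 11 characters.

Line 1: ['machine'] (min_width=7, slack=4)
Line 2: ['valley', 'old'] (min_width=10, slack=1)
Line 3: ['fox', 'system'] (min_width=10, slack=1)
Line 4: ['desert'] (min_width=6, slack=5)
Line 5: ['progress'] (min_width=8, slack=3)
Line 6: ['dirty', 'open'] (min_width=10, slack=1)
Line 7: ['tower'] (min_width=5, slack=6)

Answer: |  machine  |
|valley old |
|fox system |
|  desert   |
| progress  |
|dirty open |
|   tower   |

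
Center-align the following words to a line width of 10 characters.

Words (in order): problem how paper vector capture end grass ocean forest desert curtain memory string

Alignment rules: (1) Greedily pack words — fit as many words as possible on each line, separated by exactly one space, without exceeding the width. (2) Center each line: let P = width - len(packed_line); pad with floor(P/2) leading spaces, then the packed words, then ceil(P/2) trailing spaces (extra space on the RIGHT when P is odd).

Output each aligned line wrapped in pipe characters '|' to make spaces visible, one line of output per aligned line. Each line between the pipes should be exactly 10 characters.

Answer: | problem  |
|how paper |
|  vector  |
| capture  |
|end grass |
|  ocean   |
|  forest  |
|  desert  |
| curtain  |
|  memory  |
|  string  |

Derivation:
Line 1: ['problem'] (min_width=7, slack=3)
Line 2: ['how', 'paper'] (min_width=9, slack=1)
Line 3: ['vector'] (min_width=6, slack=4)
Line 4: ['capture'] (min_width=7, slack=3)
Line 5: ['end', 'grass'] (min_width=9, slack=1)
Line 6: ['ocean'] (min_width=5, slack=5)
Line 7: ['forest'] (min_width=6, slack=4)
Line 8: ['desert'] (min_width=6, slack=4)
Line 9: ['curtain'] (min_width=7, slack=3)
Line 10: ['memory'] (min_width=6, slack=4)
Line 11: ['string'] (min_width=6, slack=4)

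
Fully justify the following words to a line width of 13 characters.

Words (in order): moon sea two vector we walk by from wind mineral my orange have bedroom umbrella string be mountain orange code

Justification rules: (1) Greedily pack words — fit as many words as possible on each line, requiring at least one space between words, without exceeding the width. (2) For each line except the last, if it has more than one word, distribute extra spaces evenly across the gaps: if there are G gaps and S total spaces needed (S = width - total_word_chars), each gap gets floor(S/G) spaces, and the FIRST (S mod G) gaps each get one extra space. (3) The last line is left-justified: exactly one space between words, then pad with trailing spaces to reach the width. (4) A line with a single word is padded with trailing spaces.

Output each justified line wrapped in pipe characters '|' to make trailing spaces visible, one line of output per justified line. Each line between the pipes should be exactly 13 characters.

Answer: |moon  sea two|
|vector     we|
|walk  by from|
|wind  mineral|
|my     orange|
|have  bedroom|
|umbrella     |
|string     be|
|mountain     |
|orange code  |

Derivation:
Line 1: ['moon', 'sea', 'two'] (min_width=12, slack=1)
Line 2: ['vector', 'we'] (min_width=9, slack=4)
Line 3: ['walk', 'by', 'from'] (min_width=12, slack=1)
Line 4: ['wind', 'mineral'] (min_width=12, slack=1)
Line 5: ['my', 'orange'] (min_width=9, slack=4)
Line 6: ['have', 'bedroom'] (min_width=12, slack=1)
Line 7: ['umbrella'] (min_width=8, slack=5)
Line 8: ['string', 'be'] (min_width=9, slack=4)
Line 9: ['mountain'] (min_width=8, slack=5)
Line 10: ['orange', 'code'] (min_width=11, slack=2)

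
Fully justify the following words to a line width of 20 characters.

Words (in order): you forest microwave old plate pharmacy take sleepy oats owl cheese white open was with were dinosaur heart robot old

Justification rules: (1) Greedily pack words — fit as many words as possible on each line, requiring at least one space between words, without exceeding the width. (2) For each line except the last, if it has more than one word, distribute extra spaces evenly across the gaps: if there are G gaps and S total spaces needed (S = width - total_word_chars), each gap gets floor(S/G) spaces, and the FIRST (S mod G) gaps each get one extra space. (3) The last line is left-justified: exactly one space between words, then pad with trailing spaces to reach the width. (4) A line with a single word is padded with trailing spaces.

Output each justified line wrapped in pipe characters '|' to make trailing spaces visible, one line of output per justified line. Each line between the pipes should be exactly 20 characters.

Answer: |you forest microwave|
|old  plate  pharmacy|
|take sleepy oats owl|
|cheese   white  open|
|was     with    were|
|dinosaur heart robot|
|old                 |

Derivation:
Line 1: ['you', 'forest', 'microwave'] (min_width=20, slack=0)
Line 2: ['old', 'plate', 'pharmacy'] (min_width=18, slack=2)
Line 3: ['take', 'sleepy', 'oats', 'owl'] (min_width=20, slack=0)
Line 4: ['cheese', 'white', 'open'] (min_width=17, slack=3)
Line 5: ['was', 'with', 'were'] (min_width=13, slack=7)
Line 6: ['dinosaur', 'heart', 'robot'] (min_width=20, slack=0)
Line 7: ['old'] (min_width=3, slack=17)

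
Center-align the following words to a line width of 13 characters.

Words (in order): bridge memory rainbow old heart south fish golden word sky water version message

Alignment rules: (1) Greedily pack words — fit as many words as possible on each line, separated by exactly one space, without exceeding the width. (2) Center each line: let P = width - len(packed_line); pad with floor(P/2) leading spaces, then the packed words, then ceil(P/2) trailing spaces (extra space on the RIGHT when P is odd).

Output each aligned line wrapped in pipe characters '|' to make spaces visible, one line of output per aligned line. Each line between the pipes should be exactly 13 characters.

Answer: |bridge memory|
| rainbow old |
| heart south |
| fish golden |
|  word sky   |
|water version|
|   message   |

Derivation:
Line 1: ['bridge', 'memory'] (min_width=13, slack=0)
Line 2: ['rainbow', 'old'] (min_width=11, slack=2)
Line 3: ['heart', 'south'] (min_width=11, slack=2)
Line 4: ['fish', 'golden'] (min_width=11, slack=2)
Line 5: ['word', 'sky'] (min_width=8, slack=5)
Line 6: ['water', 'version'] (min_width=13, slack=0)
Line 7: ['message'] (min_width=7, slack=6)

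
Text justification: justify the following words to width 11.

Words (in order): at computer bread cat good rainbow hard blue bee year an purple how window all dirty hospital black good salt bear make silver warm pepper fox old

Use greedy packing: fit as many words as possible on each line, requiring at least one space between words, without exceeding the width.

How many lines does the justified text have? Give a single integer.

Answer: 15

Derivation:
Line 1: ['at', 'computer'] (min_width=11, slack=0)
Line 2: ['bread', 'cat'] (min_width=9, slack=2)
Line 3: ['good'] (min_width=4, slack=7)
Line 4: ['rainbow'] (min_width=7, slack=4)
Line 5: ['hard', 'blue'] (min_width=9, slack=2)
Line 6: ['bee', 'year', 'an'] (min_width=11, slack=0)
Line 7: ['purple', 'how'] (min_width=10, slack=1)
Line 8: ['window', 'all'] (min_width=10, slack=1)
Line 9: ['dirty'] (min_width=5, slack=6)
Line 10: ['hospital'] (min_width=8, slack=3)
Line 11: ['black', 'good'] (min_width=10, slack=1)
Line 12: ['salt', 'bear'] (min_width=9, slack=2)
Line 13: ['make', 'silver'] (min_width=11, slack=0)
Line 14: ['warm', 'pepper'] (min_width=11, slack=0)
Line 15: ['fox', 'old'] (min_width=7, slack=4)
Total lines: 15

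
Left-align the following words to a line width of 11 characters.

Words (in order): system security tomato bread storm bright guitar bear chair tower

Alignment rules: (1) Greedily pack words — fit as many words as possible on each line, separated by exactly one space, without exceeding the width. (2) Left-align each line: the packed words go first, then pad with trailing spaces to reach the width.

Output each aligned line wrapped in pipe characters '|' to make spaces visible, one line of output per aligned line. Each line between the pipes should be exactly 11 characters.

Line 1: ['system'] (min_width=6, slack=5)
Line 2: ['security'] (min_width=8, slack=3)
Line 3: ['tomato'] (min_width=6, slack=5)
Line 4: ['bread', 'storm'] (min_width=11, slack=0)
Line 5: ['bright'] (min_width=6, slack=5)
Line 6: ['guitar', 'bear'] (min_width=11, slack=0)
Line 7: ['chair', 'tower'] (min_width=11, slack=0)

Answer: |system     |
|security   |
|tomato     |
|bread storm|
|bright     |
|guitar bear|
|chair tower|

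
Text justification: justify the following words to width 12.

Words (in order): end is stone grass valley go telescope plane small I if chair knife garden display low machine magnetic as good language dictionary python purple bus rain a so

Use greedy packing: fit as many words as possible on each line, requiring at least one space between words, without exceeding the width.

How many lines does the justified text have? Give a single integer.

Answer: 15

Derivation:
Line 1: ['end', 'is', 'stone'] (min_width=12, slack=0)
Line 2: ['grass', 'valley'] (min_width=12, slack=0)
Line 3: ['go', 'telescope'] (min_width=12, slack=0)
Line 4: ['plane', 'small'] (min_width=11, slack=1)
Line 5: ['I', 'if', 'chair'] (min_width=10, slack=2)
Line 6: ['knife', 'garden'] (min_width=12, slack=0)
Line 7: ['display', 'low'] (min_width=11, slack=1)
Line 8: ['machine'] (min_width=7, slack=5)
Line 9: ['magnetic', 'as'] (min_width=11, slack=1)
Line 10: ['good'] (min_width=4, slack=8)
Line 11: ['language'] (min_width=8, slack=4)
Line 12: ['dictionary'] (min_width=10, slack=2)
Line 13: ['python'] (min_width=6, slack=6)
Line 14: ['purple', 'bus'] (min_width=10, slack=2)
Line 15: ['rain', 'a', 'so'] (min_width=9, slack=3)
Total lines: 15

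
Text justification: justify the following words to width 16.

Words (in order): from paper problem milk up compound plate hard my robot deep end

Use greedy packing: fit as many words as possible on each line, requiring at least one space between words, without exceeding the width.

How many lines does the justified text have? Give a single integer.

Line 1: ['from', 'paper'] (min_width=10, slack=6)
Line 2: ['problem', 'milk', 'up'] (min_width=15, slack=1)
Line 3: ['compound', 'plate'] (min_width=14, slack=2)
Line 4: ['hard', 'my', 'robot'] (min_width=13, slack=3)
Line 5: ['deep', 'end'] (min_width=8, slack=8)
Total lines: 5

Answer: 5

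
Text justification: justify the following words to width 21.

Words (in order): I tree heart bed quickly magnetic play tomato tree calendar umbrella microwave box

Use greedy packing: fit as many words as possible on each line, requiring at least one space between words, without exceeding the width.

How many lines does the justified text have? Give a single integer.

Answer: 5

Derivation:
Line 1: ['I', 'tree', 'heart', 'bed'] (min_width=16, slack=5)
Line 2: ['quickly', 'magnetic', 'play'] (min_width=21, slack=0)
Line 3: ['tomato', 'tree', 'calendar'] (min_width=20, slack=1)
Line 4: ['umbrella', 'microwave'] (min_width=18, slack=3)
Line 5: ['box'] (min_width=3, slack=18)
Total lines: 5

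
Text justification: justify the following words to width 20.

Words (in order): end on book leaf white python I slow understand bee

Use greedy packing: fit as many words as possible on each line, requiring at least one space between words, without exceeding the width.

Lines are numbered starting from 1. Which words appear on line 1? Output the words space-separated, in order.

Answer: end on book leaf

Derivation:
Line 1: ['end', 'on', 'book', 'leaf'] (min_width=16, slack=4)
Line 2: ['white', 'python', 'I', 'slow'] (min_width=19, slack=1)
Line 3: ['understand', 'bee'] (min_width=14, slack=6)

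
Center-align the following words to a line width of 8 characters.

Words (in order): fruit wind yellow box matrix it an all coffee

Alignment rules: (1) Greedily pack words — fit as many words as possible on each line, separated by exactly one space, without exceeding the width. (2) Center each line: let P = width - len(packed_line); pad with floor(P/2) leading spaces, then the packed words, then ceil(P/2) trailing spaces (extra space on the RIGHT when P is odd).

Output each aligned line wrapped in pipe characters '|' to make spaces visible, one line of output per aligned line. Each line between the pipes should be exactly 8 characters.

Answer: | fruit  |
|  wind  |
| yellow |
|  box   |
| matrix |
| it an  |
|  all   |
| coffee |

Derivation:
Line 1: ['fruit'] (min_width=5, slack=3)
Line 2: ['wind'] (min_width=4, slack=4)
Line 3: ['yellow'] (min_width=6, slack=2)
Line 4: ['box'] (min_width=3, slack=5)
Line 5: ['matrix'] (min_width=6, slack=2)
Line 6: ['it', 'an'] (min_width=5, slack=3)
Line 7: ['all'] (min_width=3, slack=5)
Line 8: ['coffee'] (min_width=6, slack=2)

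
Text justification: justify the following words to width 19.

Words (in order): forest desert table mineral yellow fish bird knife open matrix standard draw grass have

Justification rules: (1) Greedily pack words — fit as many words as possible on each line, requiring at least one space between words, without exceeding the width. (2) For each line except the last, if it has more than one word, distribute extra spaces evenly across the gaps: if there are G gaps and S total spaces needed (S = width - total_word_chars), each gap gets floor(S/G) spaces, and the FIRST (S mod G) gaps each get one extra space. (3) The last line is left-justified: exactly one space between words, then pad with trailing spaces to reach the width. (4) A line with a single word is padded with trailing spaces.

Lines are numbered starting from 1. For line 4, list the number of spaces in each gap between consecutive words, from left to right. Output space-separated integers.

Answer: 5

Derivation:
Line 1: ['forest', 'desert', 'table'] (min_width=19, slack=0)
Line 2: ['mineral', 'yellow', 'fish'] (min_width=19, slack=0)
Line 3: ['bird', 'knife', 'open'] (min_width=15, slack=4)
Line 4: ['matrix', 'standard'] (min_width=15, slack=4)
Line 5: ['draw', 'grass', 'have'] (min_width=15, slack=4)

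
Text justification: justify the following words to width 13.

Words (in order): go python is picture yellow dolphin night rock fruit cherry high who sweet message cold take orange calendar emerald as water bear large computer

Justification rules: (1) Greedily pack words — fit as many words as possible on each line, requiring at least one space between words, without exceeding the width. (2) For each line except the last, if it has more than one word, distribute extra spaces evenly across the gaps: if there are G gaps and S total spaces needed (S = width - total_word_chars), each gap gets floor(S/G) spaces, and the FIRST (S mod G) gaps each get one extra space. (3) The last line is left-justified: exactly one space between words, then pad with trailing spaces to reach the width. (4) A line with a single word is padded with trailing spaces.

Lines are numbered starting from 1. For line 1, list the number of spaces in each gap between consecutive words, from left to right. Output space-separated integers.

Answer: 2 1

Derivation:
Line 1: ['go', 'python', 'is'] (min_width=12, slack=1)
Line 2: ['picture'] (min_width=7, slack=6)
Line 3: ['yellow'] (min_width=6, slack=7)
Line 4: ['dolphin', 'night'] (min_width=13, slack=0)
Line 5: ['rock', 'fruit'] (min_width=10, slack=3)
Line 6: ['cherry', 'high'] (min_width=11, slack=2)
Line 7: ['who', 'sweet'] (min_width=9, slack=4)
Line 8: ['message', 'cold'] (min_width=12, slack=1)
Line 9: ['take', 'orange'] (min_width=11, slack=2)
Line 10: ['calendar'] (min_width=8, slack=5)
Line 11: ['emerald', 'as'] (min_width=10, slack=3)
Line 12: ['water', 'bear'] (min_width=10, slack=3)
Line 13: ['large'] (min_width=5, slack=8)
Line 14: ['computer'] (min_width=8, slack=5)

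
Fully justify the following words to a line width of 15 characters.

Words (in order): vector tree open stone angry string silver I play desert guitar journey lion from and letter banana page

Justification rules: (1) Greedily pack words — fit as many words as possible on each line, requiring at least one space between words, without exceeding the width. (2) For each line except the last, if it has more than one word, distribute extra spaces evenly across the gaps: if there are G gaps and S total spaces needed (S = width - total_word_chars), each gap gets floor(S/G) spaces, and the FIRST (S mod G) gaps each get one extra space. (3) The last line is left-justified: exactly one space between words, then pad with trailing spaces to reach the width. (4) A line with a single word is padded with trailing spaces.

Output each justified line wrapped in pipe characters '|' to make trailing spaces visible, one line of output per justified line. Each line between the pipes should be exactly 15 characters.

Line 1: ['vector', 'tree'] (min_width=11, slack=4)
Line 2: ['open', 'stone'] (min_width=10, slack=5)
Line 3: ['angry', 'string'] (min_width=12, slack=3)
Line 4: ['silver', 'I', 'play'] (min_width=13, slack=2)
Line 5: ['desert', 'guitar'] (min_width=13, slack=2)
Line 6: ['journey', 'lion'] (min_width=12, slack=3)
Line 7: ['from', 'and', 'letter'] (min_width=15, slack=0)
Line 8: ['banana', 'page'] (min_width=11, slack=4)

Answer: |vector     tree|
|open      stone|
|angry    string|
|silver  I  play|
|desert   guitar|
|journey    lion|
|from and letter|
|banana page    |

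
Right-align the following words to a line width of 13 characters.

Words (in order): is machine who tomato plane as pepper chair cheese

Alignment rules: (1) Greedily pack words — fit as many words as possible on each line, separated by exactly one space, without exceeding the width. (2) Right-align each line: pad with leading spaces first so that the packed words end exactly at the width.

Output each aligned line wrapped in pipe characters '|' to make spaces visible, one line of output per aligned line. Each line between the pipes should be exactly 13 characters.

Line 1: ['is', 'machine'] (min_width=10, slack=3)
Line 2: ['who', 'tomato'] (min_width=10, slack=3)
Line 3: ['plane', 'as'] (min_width=8, slack=5)
Line 4: ['pepper', 'chair'] (min_width=12, slack=1)
Line 5: ['cheese'] (min_width=6, slack=7)

Answer: |   is machine|
|   who tomato|
|     plane as|
| pepper chair|
|       cheese|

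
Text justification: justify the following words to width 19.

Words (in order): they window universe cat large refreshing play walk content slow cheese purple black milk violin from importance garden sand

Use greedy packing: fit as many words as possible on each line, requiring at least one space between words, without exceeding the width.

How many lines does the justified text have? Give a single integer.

Answer: 8

Derivation:
Line 1: ['they', 'window'] (min_width=11, slack=8)
Line 2: ['universe', 'cat', 'large'] (min_width=18, slack=1)
Line 3: ['refreshing', 'play'] (min_width=15, slack=4)
Line 4: ['walk', 'content', 'slow'] (min_width=17, slack=2)
Line 5: ['cheese', 'purple', 'black'] (min_width=19, slack=0)
Line 6: ['milk', 'violin', 'from'] (min_width=16, slack=3)
Line 7: ['importance', 'garden'] (min_width=17, slack=2)
Line 8: ['sand'] (min_width=4, slack=15)
Total lines: 8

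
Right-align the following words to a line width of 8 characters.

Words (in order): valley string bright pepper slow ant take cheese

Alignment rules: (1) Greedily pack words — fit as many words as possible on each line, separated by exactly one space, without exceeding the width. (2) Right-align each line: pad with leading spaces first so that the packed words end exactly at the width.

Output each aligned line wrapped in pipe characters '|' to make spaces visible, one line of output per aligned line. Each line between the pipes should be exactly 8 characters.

Answer: |  valley|
|  string|
|  bright|
|  pepper|
|slow ant|
|    take|
|  cheese|

Derivation:
Line 1: ['valley'] (min_width=6, slack=2)
Line 2: ['string'] (min_width=6, slack=2)
Line 3: ['bright'] (min_width=6, slack=2)
Line 4: ['pepper'] (min_width=6, slack=2)
Line 5: ['slow', 'ant'] (min_width=8, slack=0)
Line 6: ['take'] (min_width=4, slack=4)
Line 7: ['cheese'] (min_width=6, slack=2)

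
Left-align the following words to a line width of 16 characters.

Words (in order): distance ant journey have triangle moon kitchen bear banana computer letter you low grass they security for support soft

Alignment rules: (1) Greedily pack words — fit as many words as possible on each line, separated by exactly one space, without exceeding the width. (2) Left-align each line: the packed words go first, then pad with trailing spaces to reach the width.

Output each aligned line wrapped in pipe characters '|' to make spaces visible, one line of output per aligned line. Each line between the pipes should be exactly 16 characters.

Line 1: ['distance', 'ant'] (min_width=12, slack=4)
Line 2: ['journey', 'have'] (min_width=12, slack=4)
Line 3: ['triangle', 'moon'] (min_width=13, slack=3)
Line 4: ['kitchen', 'bear'] (min_width=12, slack=4)
Line 5: ['banana', 'computer'] (min_width=15, slack=1)
Line 6: ['letter', 'you', 'low'] (min_width=14, slack=2)
Line 7: ['grass', 'they'] (min_width=10, slack=6)
Line 8: ['security', 'for'] (min_width=12, slack=4)
Line 9: ['support', 'soft'] (min_width=12, slack=4)

Answer: |distance ant    |
|journey have    |
|triangle moon   |
|kitchen bear    |
|banana computer |
|letter you low  |
|grass they      |
|security for    |
|support soft    |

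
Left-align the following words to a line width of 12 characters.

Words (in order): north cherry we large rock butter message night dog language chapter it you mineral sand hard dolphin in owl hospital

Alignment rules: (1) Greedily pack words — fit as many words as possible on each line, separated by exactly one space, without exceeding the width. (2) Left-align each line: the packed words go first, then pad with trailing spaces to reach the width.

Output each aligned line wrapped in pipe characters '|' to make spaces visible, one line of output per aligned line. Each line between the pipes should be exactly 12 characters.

Answer: |north cherry|
|we large    |
|rock butter |
|message     |
|night dog   |
|language    |
|chapter it  |
|you mineral |
|sand hard   |
|dolphin in  |
|owl hospital|

Derivation:
Line 1: ['north', 'cherry'] (min_width=12, slack=0)
Line 2: ['we', 'large'] (min_width=8, slack=4)
Line 3: ['rock', 'butter'] (min_width=11, slack=1)
Line 4: ['message'] (min_width=7, slack=5)
Line 5: ['night', 'dog'] (min_width=9, slack=3)
Line 6: ['language'] (min_width=8, slack=4)
Line 7: ['chapter', 'it'] (min_width=10, slack=2)
Line 8: ['you', 'mineral'] (min_width=11, slack=1)
Line 9: ['sand', 'hard'] (min_width=9, slack=3)
Line 10: ['dolphin', 'in'] (min_width=10, slack=2)
Line 11: ['owl', 'hospital'] (min_width=12, slack=0)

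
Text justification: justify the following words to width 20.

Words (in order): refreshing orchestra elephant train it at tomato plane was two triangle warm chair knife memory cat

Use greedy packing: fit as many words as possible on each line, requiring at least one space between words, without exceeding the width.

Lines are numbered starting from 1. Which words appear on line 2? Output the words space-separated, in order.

Answer: elephant train it at

Derivation:
Line 1: ['refreshing', 'orchestra'] (min_width=20, slack=0)
Line 2: ['elephant', 'train', 'it', 'at'] (min_width=20, slack=0)
Line 3: ['tomato', 'plane', 'was', 'two'] (min_width=20, slack=0)
Line 4: ['triangle', 'warm', 'chair'] (min_width=19, slack=1)
Line 5: ['knife', 'memory', 'cat'] (min_width=16, slack=4)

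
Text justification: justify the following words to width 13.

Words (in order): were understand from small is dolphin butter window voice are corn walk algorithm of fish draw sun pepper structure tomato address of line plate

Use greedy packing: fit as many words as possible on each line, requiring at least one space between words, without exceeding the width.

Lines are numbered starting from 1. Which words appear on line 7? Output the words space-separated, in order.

Answer: corn walk

Derivation:
Line 1: ['were'] (min_width=4, slack=9)
Line 2: ['understand'] (min_width=10, slack=3)
Line 3: ['from', 'small', 'is'] (min_width=13, slack=0)
Line 4: ['dolphin'] (min_width=7, slack=6)
Line 5: ['butter', 'window'] (min_width=13, slack=0)
Line 6: ['voice', 'are'] (min_width=9, slack=4)
Line 7: ['corn', 'walk'] (min_width=9, slack=4)
Line 8: ['algorithm', 'of'] (min_width=12, slack=1)
Line 9: ['fish', 'draw', 'sun'] (min_width=13, slack=0)
Line 10: ['pepper'] (min_width=6, slack=7)
Line 11: ['structure'] (min_width=9, slack=4)
Line 12: ['tomato'] (min_width=6, slack=7)
Line 13: ['address', 'of'] (min_width=10, slack=3)
Line 14: ['line', 'plate'] (min_width=10, slack=3)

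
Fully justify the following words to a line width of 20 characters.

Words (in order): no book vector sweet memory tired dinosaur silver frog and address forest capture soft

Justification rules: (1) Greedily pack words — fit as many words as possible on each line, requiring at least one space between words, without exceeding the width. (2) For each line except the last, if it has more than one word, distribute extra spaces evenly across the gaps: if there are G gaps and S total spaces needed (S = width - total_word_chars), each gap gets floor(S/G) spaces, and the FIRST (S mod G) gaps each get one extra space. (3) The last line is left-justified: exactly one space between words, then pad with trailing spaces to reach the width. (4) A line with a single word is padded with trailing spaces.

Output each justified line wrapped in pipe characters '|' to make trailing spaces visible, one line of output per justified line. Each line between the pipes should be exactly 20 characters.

Line 1: ['no', 'book', 'vector', 'sweet'] (min_width=20, slack=0)
Line 2: ['memory', 'tired'] (min_width=12, slack=8)
Line 3: ['dinosaur', 'silver', 'frog'] (min_width=20, slack=0)
Line 4: ['and', 'address', 'forest'] (min_width=18, slack=2)
Line 5: ['capture', 'soft'] (min_width=12, slack=8)

Answer: |no book vector sweet|
|memory         tired|
|dinosaur silver frog|
|and  address  forest|
|capture soft        |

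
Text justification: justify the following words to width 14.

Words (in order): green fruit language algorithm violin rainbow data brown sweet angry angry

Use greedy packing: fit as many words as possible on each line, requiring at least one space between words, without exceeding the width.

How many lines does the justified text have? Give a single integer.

Line 1: ['green', 'fruit'] (min_width=11, slack=3)
Line 2: ['language'] (min_width=8, slack=6)
Line 3: ['algorithm'] (min_width=9, slack=5)
Line 4: ['violin', 'rainbow'] (min_width=14, slack=0)
Line 5: ['data', 'brown'] (min_width=10, slack=4)
Line 6: ['sweet', 'angry'] (min_width=11, slack=3)
Line 7: ['angry'] (min_width=5, slack=9)
Total lines: 7

Answer: 7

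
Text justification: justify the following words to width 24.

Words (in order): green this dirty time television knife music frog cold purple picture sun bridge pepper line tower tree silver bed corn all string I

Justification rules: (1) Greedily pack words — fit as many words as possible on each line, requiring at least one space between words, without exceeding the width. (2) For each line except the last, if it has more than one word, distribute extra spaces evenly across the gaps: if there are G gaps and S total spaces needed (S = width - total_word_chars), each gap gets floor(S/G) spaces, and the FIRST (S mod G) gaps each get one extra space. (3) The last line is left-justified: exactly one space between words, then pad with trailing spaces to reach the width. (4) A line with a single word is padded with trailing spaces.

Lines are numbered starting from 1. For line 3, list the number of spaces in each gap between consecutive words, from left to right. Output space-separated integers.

Answer: 1 1 1

Derivation:
Line 1: ['green', 'this', 'dirty', 'time'] (min_width=21, slack=3)
Line 2: ['television', 'knife', 'music'] (min_width=22, slack=2)
Line 3: ['frog', 'cold', 'purple', 'picture'] (min_width=24, slack=0)
Line 4: ['sun', 'bridge', 'pepper', 'line'] (min_width=22, slack=2)
Line 5: ['tower', 'tree', 'silver', 'bed'] (min_width=21, slack=3)
Line 6: ['corn', 'all', 'string', 'I'] (min_width=17, slack=7)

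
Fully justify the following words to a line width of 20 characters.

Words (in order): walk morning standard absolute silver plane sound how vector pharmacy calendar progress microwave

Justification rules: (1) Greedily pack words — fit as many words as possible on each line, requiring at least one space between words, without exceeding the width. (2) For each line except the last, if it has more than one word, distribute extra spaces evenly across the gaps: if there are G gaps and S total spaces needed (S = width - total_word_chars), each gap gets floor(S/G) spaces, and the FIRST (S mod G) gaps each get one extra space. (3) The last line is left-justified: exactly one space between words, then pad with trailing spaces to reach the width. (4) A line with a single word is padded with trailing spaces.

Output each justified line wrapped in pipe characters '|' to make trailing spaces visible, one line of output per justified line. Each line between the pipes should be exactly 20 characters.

Answer: |walk         morning|
|standard    absolute|
|silver  plane  sound|
|how  vector pharmacy|
|calendar    progress|
|microwave           |

Derivation:
Line 1: ['walk', 'morning'] (min_width=12, slack=8)
Line 2: ['standard', 'absolute'] (min_width=17, slack=3)
Line 3: ['silver', 'plane', 'sound'] (min_width=18, slack=2)
Line 4: ['how', 'vector', 'pharmacy'] (min_width=19, slack=1)
Line 5: ['calendar', 'progress'] (min_width=17, slack=3)
Line 6: ['microwave'] (min_width=9, slack=11)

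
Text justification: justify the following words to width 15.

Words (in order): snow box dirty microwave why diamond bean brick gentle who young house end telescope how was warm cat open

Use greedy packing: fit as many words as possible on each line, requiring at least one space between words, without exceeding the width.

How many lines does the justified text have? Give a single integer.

Line 1: ['snow', 'box', 'dirty'] (min_width=14, slack=1)
Line 2: ['microwave', 'why'] (min_width=13, slack=2)
Line 3: ['diamond', 'bean'] (min_width=12, slack=3)
Line 4: ['brick', 'gentle'] (min_width=12, slack=3)
Line 5: ['who', 'young', 'house'] (min_width=15, slack=0)
Line 6: ['end', 'telescope'] (min_width=13, slack=2)
Line 7: ['how', 'was', 'warm'] (min_width=12, slack=3)
Line 8: ['cat', 'open'] (min_width=8, slack=7)
Total lines: 8

Answer: 8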